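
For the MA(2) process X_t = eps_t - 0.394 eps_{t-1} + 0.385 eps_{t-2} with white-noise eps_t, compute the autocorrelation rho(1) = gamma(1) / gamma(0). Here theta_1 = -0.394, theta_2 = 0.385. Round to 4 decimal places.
\rho(1) = -0.4186

For an MA(q) process with theta_0 = 1, the autocovariance is
  gamma(k) = sigma^2 * sum_{i=0..q-k} theta_i * theta_{i+k},
and rho(k) = gamma(k) / gamma(0). Sigma^2 cancels.
  numerator   = (1)*(-0.394) + (-0.394)*(0.385) = -0.54569.
  denominator = (1)^2 + (-0.394)^2 + (0.385)^2 = 1.303461.
  rho(1) = -0.54569 / 1.303461 = -0.4186.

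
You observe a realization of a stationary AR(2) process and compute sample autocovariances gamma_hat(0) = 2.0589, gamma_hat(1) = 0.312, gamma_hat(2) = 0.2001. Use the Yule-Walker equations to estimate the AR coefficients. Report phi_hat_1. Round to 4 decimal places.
\hat\phi_{1} = 0.1400

The Yule-Walker equations for an AR(p) process read, in matrix form,
  Gamma_p phi = r_p,   with   (Gamma_p)_{ij} = gamma(|i - j|),
                       (r_p)_i = gamma(i),   i,j = 1..p.
Substitute the sample gammas (Toeplitz matrix and right-hand side of size 2):
  Gamma_p = [[2.0589, 0.312], [0.312, 2.0589]]
  r_p     = [0.312, 0.2001]
Written out:
  2.0589 phi_1 + 0.312 phi_2 = 0.312
  0.312 phi_1 + 2.0589 phi_2 = 0.2001
Solve by Cramer's rule:
  det = gamma(0)^2 - gamma(1)^2 = (2.0589)^2 - (0.312)^2 = 4.23906921 - 0.097344 = 4.14172521
  phi_hat_1 = [gamma(1) gamma(0) - gamma(1) gamma(2)] / det = [(0.312)(2.0589) - (0.312)(0.2001)] / 4.14172521 = 0.5799456 / 4.14172521 = 0.14
  phi_hat_2 = [gamma(0) gamma(2) - gamma(1)^2] / det = [(2.0589)(0.2001) - (0.312)^2] / 4.14172521 = 0.31464189 / 4.14172521 = 0.076
So phi_hat = [0.1400, 0.0760].
Therefore phi_hat_1 = 0.1400.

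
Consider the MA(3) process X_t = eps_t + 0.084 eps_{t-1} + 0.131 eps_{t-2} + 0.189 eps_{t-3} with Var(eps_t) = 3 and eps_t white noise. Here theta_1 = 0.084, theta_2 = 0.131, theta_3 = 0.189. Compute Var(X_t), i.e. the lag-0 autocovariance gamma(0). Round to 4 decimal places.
\gamma(0) = 3.1798

For an MA(q) process X_t = eps_t + sum_i theta_i eps_{t-i} with
Var(eps_t) = sigma^2, the variance is
  gamma(0) = sigma^2 * (1 + sum_i theta_i^2).
  sum_i theta_i^2 = (0.084)^2 + (0.131)^2 + (0.189)^2 = 0.007056 + 0.017161 + 0.035721 = 0.059938.
  gamma(0) = 3 * (1 + 0.059938) = 3 * 1.059938 = 3.179814, which rounds to 3.1798.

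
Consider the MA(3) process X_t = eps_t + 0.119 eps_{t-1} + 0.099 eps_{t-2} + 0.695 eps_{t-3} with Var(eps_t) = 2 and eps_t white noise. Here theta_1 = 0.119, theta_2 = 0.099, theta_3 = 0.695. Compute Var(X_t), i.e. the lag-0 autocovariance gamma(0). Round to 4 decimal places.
\gamma(0) = 3.0140

For an MA(q) process X_t = eps_t + sum_i theta_i eps_{t-i} with
Var(eps_t) = sigma^2, the variance is
  gamma(0) = sigma^2 * (1 + sum_i theta_i^2).
  sum_i theta_i^2 = (0.119)^2 + (0.099)^2 + (0.695)^2 = 0.014161 + 0.009801 + 0.483025 = 0.506987.
  gamma(0) = 2 * (1 + 0.506987) = 2 * 1.506987 = 3.013974, which rounds to 3.0140.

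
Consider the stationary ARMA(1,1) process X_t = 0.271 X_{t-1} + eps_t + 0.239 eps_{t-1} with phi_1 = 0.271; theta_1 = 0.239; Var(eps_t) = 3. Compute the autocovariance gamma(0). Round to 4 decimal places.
\gamma(0) = 3.8421

Multiply the model equation by X_{t-k} and take expectations. With theta_0 = psi_0 = 1 and psi_j the MA(infinity) weights, this gives
  gamma(k) - sum_i phi_i gamma(k-i) = c_k,
  c_k = sigma^2 * sum_{j=k..q} theta_j psi_{j-k}   (c_k = 0 for k > q),
using gamma(-m) = gamma(m).
psi-weights needed (psi_j = theta_j + sum_i phi_i psi_{j-i}):
  psi_1 = theta_1 + phi_1 = 0.239 + (0.271) = 0.51
Right-hand sides:
  c_0 = sigma^2 (1 + theta_1 psi_1) = 3 * (1 + (0.239)(0.51)) = 3 * 1.12189 = 3.36567
  c_1 = sigma^2 theta_1 = 3 * (0.239) = 0.717
  c_2 = 0
Equations for k = 0 and k = 1 (AR order 1):
  gamma(0) = phi_1 gamma(1) + c_0
  gamma(1) = phi_1 gamma(0) + c_1
Substituting the second into the first: gamma(0) (1 - phi_1^2) = c_0 + phi_1 c_1, so
  gamma(0) = (c_0 + phi_1 c_1) / (1 - phi_1^2) = (3.36567 + (0.271)(0.717)) / (1 - (0.271)^2) = 3.559977 / 0.926559 = 3.842148.
Therefore gamma(0) = 3.8421 (to 4 decimal places).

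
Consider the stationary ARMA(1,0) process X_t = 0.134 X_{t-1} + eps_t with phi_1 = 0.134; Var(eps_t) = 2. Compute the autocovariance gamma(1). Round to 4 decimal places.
\gamma(1) = 0.2729

Multiply the model equation by X_{t-k} and take expectations. With theta_0 = psi_0 = 1 and psi_j the MA(infinity) weights, this gives
  gamma(k) - sum_i phi_i gamma(k-i) = c_k,
  c_k = sigma^2 * sum_{j=k..q} theta_j psi_{j-k}   (c_k = 0 for k > q),
using gamma(-m) = gamma(m).
Pure AR (q = 0): c_0 = sigma^2 = 2, c_k = 0 for k >= 1.
Equations for k = 0 and k = 1 (AR order 1):
  gamma(0) = phi_1 gamma(1) + c_0
  gamma(1) = phi_1 gamma(0) + c_1
Substituting the second into the first: gamma(0) (1 - phi_1^2) = c_0 + phi_1 c_1, so
  gamma(0) = c_0 / (1 - phi_1^2) = 2 / (1 - (0.134)^2) = 2 / 0.982044 = 2.036569.
  gamma(1) = phi_1 gamma(0) = (0.134)(2.036569) = 0.2729.
Therefore gamma(1) = 0.2729 (to 4 decimal places).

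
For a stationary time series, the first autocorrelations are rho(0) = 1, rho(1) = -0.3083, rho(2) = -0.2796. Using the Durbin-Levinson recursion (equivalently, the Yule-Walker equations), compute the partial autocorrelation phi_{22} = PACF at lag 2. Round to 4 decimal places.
\phi_{22} = -0.4140

The PACF at lag k is phi_{kk}, the last component of the solution
to the Yule-Walker system G_k phi = r_k where
  (G_k)_{ij} = rho(|i - j|), (r_k)_i = rho(i), i,j = 1..k.
Equivalently, Durbin-Levinson gives phi_{kk} iteratively:
  phi_{11} = rho(1)
  phi_{kk} = [rho(k) - sum_{j=1..k-1} phi_{k-1,j} rho(k-j)]
            / [1 - sum_{j=1..k-1} phi_{k-1,j} rho(j)],
  phi_{k,j} = phi_{k-1,j} - phi_{kk} phi_{k-1,k-j},  j = 1..k-1.
Step k = 1:
  phi_11 = rho(1) = -0.3083.
Step k = 2:
  phi_22 = [rho(2) - phi_11 rho(1)] / [1 - phi_11 rho(1)] = [-0.2796 - (-0.3083)(-0.3083)] / [1 - (-0.3083)(-0.3083)]
         = -0.37464889 / 0.90495111 = -0.414.
Therefore phi_{22} = -0.4140.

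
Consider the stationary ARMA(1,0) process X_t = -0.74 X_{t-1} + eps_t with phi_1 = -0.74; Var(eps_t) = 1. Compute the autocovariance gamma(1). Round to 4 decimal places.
\gamma(1) = -1.6357

Multiply the model equation by X_{t-k} and take expectations. With theta_0 = psi_0 = 1 and psi_j the MA(infinity) weights, this gives
  gamma(k) - sum_i phi_i gamma(k-i) = c_k,
  c_k = sigma^2 * sum_{j=k..q} theta_j psi_{j-k}   (c_k = 0 for k > q),
using gamma(-m) = gamma(m).
Pure AR (q = 0): c_0 = sigma^2 = 1, c_k = 0 for k >= 1.
Equations for k = 0 and k = 1 (AR order 1):
  gamma(0) = phi_1 gamma(1) + c_0
  gamma(1) = phi_1 gamma(0) + c_1
Substituting the second into the first: gamma(0) (1 - phi_1^2) = c_0 + phi_1 c_1, so
  gamma(0) = c_0 / (1 - phi_1^2) = 1 / (1 - (-0.74)^2) = 1 / 0.4524 = 2.210433.
  gamma(1) = phi_1 gamma(0) = (-0.74)(2.210433) = -1.635721.
Therefore gamma(1) = -1.6357 (to 4 decimal places).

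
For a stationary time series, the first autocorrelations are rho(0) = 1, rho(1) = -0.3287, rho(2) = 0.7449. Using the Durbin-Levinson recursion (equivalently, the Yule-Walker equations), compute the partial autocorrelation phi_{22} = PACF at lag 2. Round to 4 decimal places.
\phi_{22} = 0.7140

The PACF at lag k is phi_{kk}, the last component of the solution
to the Yule-Walker system G_k phi = r_k where
  (G_k)_{ij} = rho(|i - j|), (r_k)_i = rho(i), i,j = 1..k.
Equivalently, Durbin-Levinson gives phi_{kk} iteratively:
  phi_{11} = rho(1)
  phi_{kk} = [rho(k) - sum_{j=1..k-1} phi_{k-1,j} rho(k-j)]
            / [1 - sum_{j=1..k-1} phi_{k-1,j} rho(j)],
  phi_{k,j} = phi_{k-1,j} - phi_{kk} phi_{k-1,k-j},  j = 1..k-1.
Step k = 1:
  phi_11 = rho(1) = -0.3287.
Step k = 2:
  phi_22 = [rho(2) - phi_11 rho(1)] / [1 - phi_11 rho(1)] = [0.7449 - (-0.3287)(-0.3287)] / [1 - (-0.3287)(-0.3287)]
         = 0.63685631 / 0.89195631 = 0.714.
Therefore phi_{22} = 0.7140.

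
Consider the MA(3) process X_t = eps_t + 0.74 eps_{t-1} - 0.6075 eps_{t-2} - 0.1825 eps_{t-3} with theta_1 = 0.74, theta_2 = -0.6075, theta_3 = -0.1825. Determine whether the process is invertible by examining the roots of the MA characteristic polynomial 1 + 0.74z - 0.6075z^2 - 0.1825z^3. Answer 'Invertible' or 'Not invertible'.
\text{Not invertible}

The MA(q) characteristic polynomial is P(z) = 1 + 0.74z - 0.6075z^2 - 0.1825z^3.
Invertibility requires all roots to lie outside the unit circle, i.e. |z| > 1 for every root.
Degree 3: look for a simple real root z0 first, then factor out (1 - z/z0) and solve the remaining quadratic.
Testing z0 = -4: P(-4) = 1 + (0.74)(-4) + (-0.6075)(-4)^2 + (-0.1825)(-4)^3
  = 1 + (-2.96) + (-9.72) + (11.68) = 0.  So z_0 = -4 is a root, |z_0| = 4.
Divide out the factor (1 + 0.25 z) = (1 - z/z0) (since 1/z0 = -0.25):
  P(z) = (1 + 0.25 z)(1 + (0.49) z + (-0.73) z^2)
  [check: z-coef 0.49 - (-0.25) = 0.74; z^2-coef -0.73 - (-0.25)(0.49) = -0.6075; z^3-coef -(-0.25)(-0.73) = -0.1825.]
Remaining roots from the quadratic factor 1 + (0.49) z + (-0.73) z^2:
  Set 1 + (0.49) z + (-0.73) z^2 = 0, i.e. a z^2 + b z + c = 0 with a = -0.73, b = 0.49, c = 1.
  Discriminant D = b^2 - 4ac = (0.49)^2 - 4*(-0.73)*1 = 0.2401 - (-2.92) = 3.1601.
  D >= 0, so the roots are real: z = (-b +/- sqrt(D)) / (2a) = (-0.49 +/- 1.777667) / (-1.46).
    z_1 = (-0.49 + 1.777667) / (-1.46) = -0.882,   |z_1| = 0.882.
    z_2 = (-0.49 - 1.777667) / (-1.46) = 1.5532,   |z_2| = 1.5532.
Moduli of all roots: 4.0000, 0.8820, 1.5532.
All moduli strictly greater than 1? No.
Verdict: Not invertible.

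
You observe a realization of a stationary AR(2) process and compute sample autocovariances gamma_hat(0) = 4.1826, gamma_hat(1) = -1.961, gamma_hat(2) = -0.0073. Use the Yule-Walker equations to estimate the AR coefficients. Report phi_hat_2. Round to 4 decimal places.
\hat\phi_{2} = -0.2840

The Yule-Walker equations for an AR(p) process read, in matrix form,
  Gamma_p phi = r_p,   with   (Gamma_p)_{ij} = gamma(|i - j|),
                       (r_p)_i = gamma(i),   i,j = 1..p.
Substitute the sample gammas (Toeplitz matrix and right-hand side of size 2):
  Gamma_p = [[4.1826, -1.961], [-1.961, 4.1826]]
  r_p     = [-1.961, -0.0073]
Written out:
  4.1826 phi_1 - 1.961 phi_2 = -1.961
  -1.961 phi_1 + 4.1826 phi_2 = -0.0073
Solve by Cramer's rule:
  det = gamma(0)^2 - gamma(1)^2 = (4.1826)^2 - (-1.961)^2 = 17.49414276 - 3.845521 = 13.64862176
  phi_hat_1 = [gamma(1) gamma(0) - gamma(1) gamma(2)] / det = [(-1.961)(4.1826) - (-1.961)(-0.0073)] / 13.64862176 = -8.2163939 / 13.64862176 = -0.602
  phi_hat_2 = [gamma(0) gamma(2) - gamma(1)^2] / det = [(4.1826)(-0.0073) - (-1.961)^2] / 13.64862176 = -3.87605398 / 13.64862176 = -0.284
So phi_hat = [-0.6020, -0.2840].
Therefore phi_hat_2 = -0.2840.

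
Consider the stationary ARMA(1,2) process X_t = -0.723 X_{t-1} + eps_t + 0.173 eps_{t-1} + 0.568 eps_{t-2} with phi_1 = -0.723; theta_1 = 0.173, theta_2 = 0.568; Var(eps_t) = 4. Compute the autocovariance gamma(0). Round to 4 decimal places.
\gamma(0) = 13.0251

Multiply the model equation by X_{t-k} and take expectations. With theta_0 = psi_0 = 1 and psi_j the MA(infinity) weights, this gives
  gamma(k) - sum_i phi_i gamma(k-i) = c_k,
  c_k = sigma^2 * sum_{j=k..q} theta_j psi_{j-k}   (c_k = 0 for k > q),
using gamma(-m) = gamma(m).
psi-weights needed (psi_j = theta_j + sum_i phi_i psi_{j-i}):
  psi_1 = theta_1 + phi_1 = 0.173 + (-0.723) = -0.55
  psi_2 = theta_2 + phi_1 psi_1 = 0.568 + (-0.723)(-0.55) = 0.96565
Right-hand sides:
  c_0 = sigma^2 (1 + theta_1 psi_1 + theta_2 psi_2) = 4 * (1 + (0.173)(-0.55) + (0.568)(0.96565)) = 4 * 1.453339 = 5.813357
  c_1 = sigma^2 (theta_1 + theta_2 psi_1) = 4 * (0.173 + (0.568)(-0.55)) = -0.5576
  c_2 = sigma^2 theta_2 = 4 * (0.568) = 2.272
Equations for k = 0 and k = 1 (AR order 1):
  gamma(0) = phi_1 gamma(1) + c_0
  gamma(1) = phi_1 gamma(0) + c_1
Substituting the second into the first: gamma(0) (1 - phi_1^2) = c_0 + phi_1 c_1, so
  gamma(0) = (c_0 + phi_1 c_1) / (1 - phi_1^2) = (5.813357 + (-0.723)(-0.5576)) / (1 - (-0.723)^2) = 6.216502 / 0.477271 = 13.025098.
Therefore gamma(0) = 13.0251 (to 4 decimal places).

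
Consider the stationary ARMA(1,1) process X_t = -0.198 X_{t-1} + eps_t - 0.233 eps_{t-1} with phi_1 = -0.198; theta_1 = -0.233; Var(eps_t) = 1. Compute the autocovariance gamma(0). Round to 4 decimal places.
\gamma(0) = 1.1933

Multiply the model equation by X_{t-k} and take expectations. With theta_0 = psi_0 = 1 and psi_j the MA(infinity) weights, this gives
  gamma(k) - sum_i phi_i gamma(k-i) = c_k,
  c_k = sigma^2 * sum_{j=k..q} theta_j psi_{j-k}   (c_k = 0 for k > q),
using gamma(-m) = gamma(m).
psi-weights needed (psi_j = theta_j + sum_i phi_i psi_{j-i}):
  psi_1 = theta_1 + phi_1 = -0.233 + (-0.198) = -0.431
Right-hand sides:
  c_0 = sigma^2 (1 + theta_1 psi_1) = 1 * (1 + (-0.233)(-0.431)) = 1 * 1.100423 = 1.100423
  c_1 = sigma^2 theta_1 = 1 * (-0.233) = -0.233
  c_2 = 0
Equations for k = 0 and k = 1 (AR order 1):
  gamma(0) = phi_1 gamma(1) + c_0
  gamma(1) = phi_1 gamma(0) + c_1
Substituting the second into the first: gamma(0) (1 - phi_1^2) = c_0 + phi_1 c_1, so
  gamma(0) = (c_0 + phi_1 c_1) / (1 - phi_1^2) = (1.100423 + (-0.198)(-0.233)) / (1 - (-0.198)^2) = 1.146557 / 0.960796 = 1.193341.
Therefore gamma(0) = 1.1933 (to 4 decimal places).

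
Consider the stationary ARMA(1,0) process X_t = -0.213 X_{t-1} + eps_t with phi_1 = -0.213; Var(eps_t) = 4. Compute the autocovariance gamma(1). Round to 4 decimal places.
\gamma(1) = -0.8925

Multiply the model equation by X_{t-k} and take expectations. With theta_0 = psi_0 = 1 and psi_j the MA(infinity) weights, this gives
  gamma(k) - sum_i phi_i gamma(k-i) = c_k,
  c_k = sigma^2 * sum_{j=k..q} theta_j psi_{j-k}   (c_k = 0 for k > q),
using gamma(-m) = gamma(m).
Pure AR (q = 0): c_0 = sigma^2 = 4, c_k = 0 for k >= 1.
Equations for k = 0 and k = 1 (AR order 1):
  gamma(0) = phi_1 gamma(1) + c_0
  gamma(1) = phi_1 gamma(0) + c_1
Substituting the second into the first: gamma(0) (1 - phi_1^2) = c_0 + phi_1 c_1, so
  gamma(0) = c_0 / (1 - phi_1^2) = 4 / (1 - (-0.213)^2) = 4 / 0.954631 = 4.190101.
  gamma(1) = phi_1 gamma(0) = (-0.213)(4.190101) = -0.892491.
Therefore gamma(1) = -0.8925 (to 4 decimal places).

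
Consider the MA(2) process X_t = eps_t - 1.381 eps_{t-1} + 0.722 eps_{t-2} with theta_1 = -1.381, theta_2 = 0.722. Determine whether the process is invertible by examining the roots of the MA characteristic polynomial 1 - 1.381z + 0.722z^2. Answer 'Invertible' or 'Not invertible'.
\text{Invertible}

The MA(q) characteristic polynomial is P(z) = 1 - 1.381z + 0.722z^2.
Invertibility requires all roots to lie outside the unit circle, i.e. |z| > 1 for every root.
Set 1 + (-1.381) z + (0.722) z^2 = 0, i.e. a z^2 + b z + c = 0 with a = 0.722, b = -1.381, c = 1.
Discriminant D = b^2 - 4ac = (-1.381)^2 - 4*(0.722)*1 = 1.907161 - (2.888) = -0.980839.
D < 0, so the roots are the complex-conjugate pair z = (-b +/- i sqrt(-D)) / (2a) = 0.9564 +/- 0.6859i.
For a conjugate pair |z|^2 = z * conj(z) = (product of roots) = c/a = 1/(0.722) = 1.385042, so |z| = sqrt(1.385042) = 1.1769 for both roots.
Moduli of all roots: 1.1769, 1.1769.
All moduli strictly greater than 1? Yes.
Verdict: Invertible.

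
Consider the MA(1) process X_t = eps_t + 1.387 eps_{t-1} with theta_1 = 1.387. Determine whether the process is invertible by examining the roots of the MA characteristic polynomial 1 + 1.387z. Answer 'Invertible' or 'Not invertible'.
\text{Not invertible}

The MA(q) characteristic polynomial is P(z) = 1 + 1.387z.
Invertibility requires all roots to lie outside the unit circle, i.e. |z| > 1 for every root.
This is linear in z: 1 + (1.387) z = 0  =>  z = -1/(1.387) = -0.720981,  |z| = 0.720981.
Moduli of all roots: 0.7210.
All moduli strictly greater than 1? No.
Verdict: Not invertible.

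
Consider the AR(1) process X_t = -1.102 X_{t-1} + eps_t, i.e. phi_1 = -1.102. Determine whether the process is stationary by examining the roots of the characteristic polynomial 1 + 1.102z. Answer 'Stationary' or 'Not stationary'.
\text{Not stationary}

The AR(p) characteristic polynomial is P(z) = 1 + 1.102z.
Stationarity requires all roots to lie outside the unit circle, i.e. |z| > 1 for every root.
This is linear in z: 1 + (1.102) z = 0  =>  z = -1/(1.102) = -0.907441,  |z| = 0.907441.
Moduli of all roots: 0.9074.
All moduli strictly greater than 1? No.
Verdict: Not stationary.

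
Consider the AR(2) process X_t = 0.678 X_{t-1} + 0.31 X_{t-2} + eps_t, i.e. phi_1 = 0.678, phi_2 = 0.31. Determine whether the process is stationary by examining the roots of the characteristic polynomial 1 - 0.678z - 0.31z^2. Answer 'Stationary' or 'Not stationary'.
\text{Stationary}

The AR(p) characteristic polynomial is P(z) = 1 - 0.678z - 0.31z^2.
Stationarity requires all roots to lie outside the unit circle, i.e. |z| > 1 for every root.
Set 1 + (-0.678) z + (-0.31) z^2 = 0, i.e. a z^2 + b z + c = 0 with a = -0.31, b = -0.678, c = 1.
Discriminant D = b^2 - 4ac = (-0.678)^2 - 4*(-0.31)*1 = 0.459684 - (-1.24) = 1.699684.
D >= 0, so the roots are real: z = (-b +/- sqrt(D)) / (2a) = (0.678 +/- 1.303719) / (-0.62).
  z_1 = (0.678 + 1.303719) / (-0.62) = -3.1963,   |z_1| = 3.1963.
  z_2 = (0.678 - 1.303719) / (-0.62) = 1.0092,   |z_2| = 1.0092.
Moduli of all roots: 3.1963, 1.0092.
All moduli strictly greater than 1? Yes.
Verdict: Stationary.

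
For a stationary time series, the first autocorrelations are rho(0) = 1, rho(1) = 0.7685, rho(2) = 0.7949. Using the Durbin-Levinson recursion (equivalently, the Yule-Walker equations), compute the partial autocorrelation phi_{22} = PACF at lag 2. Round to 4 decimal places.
\phi_{22} = 0.4990

The PACF at lag k is phi_{kk}, the last component of the solution
to the Yule-Walker system G_k phi = r_k where
  (G_k)_{ij} = rho(|i - j|), (r_k)_i = rho(i), i,j = 1..k.
Equivalently, Durbin-Levinson gives phi_{kk} iteratively:
  phi_{11} = rho(1)
  phi_{kk} = [rho(k) - sum_{j=1..k-1} phi_{k-1,j} rho(k-j)]
            / [1 - sum_{j=1..k-1} phi_{k-1,j} rho(j)],
  phi_{k,j} = phi_{k-1,j} - phi_{kk} phi_{k-1,k-j},  j = 1..k-1.
Step k = 1:
  phi_11 = rho(1) = 0.7685.
Step k = 2:
  phi_22 = [rho(2) - phi_11 rho(1)] / [1 - phi_11 rho(1)] = [0.7949 - (0.7685)(0.7685)] / [1 - (0.7685)(0.7685)]
         = 0.20430775 / 0.40940775 = 0.499.
Therefore phi_{22} = 0.4990.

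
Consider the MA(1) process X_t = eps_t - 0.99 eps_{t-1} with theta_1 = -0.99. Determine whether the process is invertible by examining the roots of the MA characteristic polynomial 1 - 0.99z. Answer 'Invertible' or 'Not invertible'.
\text{Invertible}

The MA(q) characteristic polynomial is P(z) = 1 - 0.99z.
Invertibility requires all roots to lie outside the unit circle, i.e. |z| > 1 for every root.
This is linear in z: 1 + (-0.99) z = 0  =>  z = -1/(-0.99) = 1.010101,  |z| = 1.010101.
Moduli of all roots: 1.0101.
All moduli strictly greater than 1? Yes.
Verdict: Invertible.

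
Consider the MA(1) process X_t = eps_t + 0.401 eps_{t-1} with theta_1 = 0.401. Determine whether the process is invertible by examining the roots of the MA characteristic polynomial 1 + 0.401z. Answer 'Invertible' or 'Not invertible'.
\text{Invertible}

The MA(q) characteristic polynomial is P(z) = 1 + 0.401z.
Invertibility requires all roots to lie outside the unit circle, i.e. |z| > 1 for every root.
This is linear in z: 1 + (0.401) z = 0  =>  z = -1/(0.401) = -2.493766,  |z| = 2.493766.
Moduli of all roots: 2.4938.
All moduli strictly greater than 1? Yes.
Verdict: Invertible.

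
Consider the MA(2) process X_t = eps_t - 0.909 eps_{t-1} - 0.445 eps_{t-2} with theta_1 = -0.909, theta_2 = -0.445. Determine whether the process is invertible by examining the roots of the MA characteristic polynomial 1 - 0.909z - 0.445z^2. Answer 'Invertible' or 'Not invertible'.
\text{Not invertible}

The MA(q) characteristic polynomial is P(z) = 1 - 0.909z - 0.445z^2.
Invertibility requires all roots to lie outside the unit circle, i.e. |z| > 1 for every root.
Set 1 + (-0.909) z + (-0.445) z^2 = 0, i.e. a z^2 + b z + c = 0 with a = -0.445, b = -0.909, c = 1.
Discriminant D = b^2 - 4ac = (-0.909)^2 - 4*(-0.445)*1 = 0.826281 - (-1.78) = 2.606281.
D >= 0, so the roots are real: z = (-b +/- sqrt(D)) / (2a) = (0.909 +/- 1.614398) / (-0.89).
  z_1 = (0.909 + 1.614398) / (-0.89) = -2.8353,   |z_1| = 2.8353.
  z_2 = (0.909 - 1.614398) / (-0.89) = 0.7926,   |z_2| = 0.7926.
Moduli of all roots: 2.8353, 0.7926.
All moduli strictly greater than 1? No.
Verdict: Not invertible.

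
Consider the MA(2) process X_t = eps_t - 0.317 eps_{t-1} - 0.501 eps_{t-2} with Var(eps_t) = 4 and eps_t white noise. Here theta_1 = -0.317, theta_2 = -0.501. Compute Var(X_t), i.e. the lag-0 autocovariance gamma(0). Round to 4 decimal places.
\gamma(0) = 5.4060

For an MA(q) process X_t = eps_t + sum_i theta_i eps_{t-i} with
Var(eps_t) = sigma^2, the variance is
  gamma(0) = sigma^2 * (1 + sum_i theta_i^2).
  sum_i theta_i^2 = (-0.317)^2 + (-0.501)^2 = 0.100489 + 0.251001 = 0.35149.
  gamma(0) = 4 * (1 + 0.35149) = 4 * 1.35149 = 5.40596, which rounds to 5.4060.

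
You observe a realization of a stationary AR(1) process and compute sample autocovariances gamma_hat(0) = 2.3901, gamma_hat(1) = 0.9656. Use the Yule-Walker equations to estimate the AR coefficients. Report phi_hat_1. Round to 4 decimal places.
\hat\phi_{1} = 0.4040

The Yule-Walker equations for an AR(p) process read, in matrix form,
  Gamma_p phi = r_p,   with   (Gamma_p)_{ij} = gamma(|i - j|),
                       (r_p)_i = gamma(i),   i,j = 1..p.
Substitute the sample gammas (Toeplitz matrix and right-hand side of size 1):
  Gamma_p = [[2.3901]]
  r_p     = [0.9656]
With p = 1 this is the single equation gamma(0) phi_1 = gamma(1):
  phi_hat_1 = gamma(1) / gamma(0) = 0.9656 / 2.3901 = 0.4040.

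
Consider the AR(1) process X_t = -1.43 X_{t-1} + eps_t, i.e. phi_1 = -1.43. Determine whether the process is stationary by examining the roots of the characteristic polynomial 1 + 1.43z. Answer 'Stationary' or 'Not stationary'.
\text{Not stationary}

The AR(p) characteristic polynomial is P(z) = 1 + 1.43z.
Stationarity requires all roots to lie outside the unit circle, i.e. |z| > 1 for every root.
This is linear in z: 1 + (1.43) z = 0  =>  z = -1/(1.43) = -0.699301,  |z| = 0.699301.
Moduli of all roots: 0.6993.
All moduli strictly greater than 1? No.
Verdict: Not stationary.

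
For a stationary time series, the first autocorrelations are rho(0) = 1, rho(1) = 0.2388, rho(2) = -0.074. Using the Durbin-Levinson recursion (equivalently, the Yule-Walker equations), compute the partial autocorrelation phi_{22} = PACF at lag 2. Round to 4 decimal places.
\phi_{22} = -0.1389

The PACF at lag k is phi_{kk}, the last component of the solution
to the Yule-Walker system G_k phi = r_k where
  (G_k)_{ij} = rho(|i - j|), (r_k)_i = rho(i), i,j = 1..k.
Equivalently, Durbin-Levinson gives phi_{kk} iteratively:
  phi_{11} = rho(1)
  phi_{kk} = [rho(k) - sum_{j=1..k-1} phi_{k-1,j} rho(k-j)]
            / [1 - sum_{j=1..k-1} phi_{k-1,j} rho(j)],
  phi_{k,j} = phi_{k-1,j} - phi_{kk} phi_{k-1,k-j},  j = 1..k-1.
Step k = 1:
  phi_11 = rho(1) = 0.2388.
Step k = 2:
  phi_22 = [rho(2) - phi_11 rho(1)] / [1 - phi_11 rho(1)] = [-0.074 - (0.2388)(0.2388)] / [1 - (0.2388)(0.2388)]
         = -0.13102544 / 0.94297456 = -0.1389.
Therefore phi_{22} = -0.1389.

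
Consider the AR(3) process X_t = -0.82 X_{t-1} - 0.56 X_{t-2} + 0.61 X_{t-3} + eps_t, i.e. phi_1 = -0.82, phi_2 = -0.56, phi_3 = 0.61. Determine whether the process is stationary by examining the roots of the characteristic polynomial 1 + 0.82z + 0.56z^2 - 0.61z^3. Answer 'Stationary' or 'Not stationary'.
\text{Not stationary}

The AR(p) characteristic polynomial is P(z) = 1 + 0.82z + 0.56z^2 - 0.61z^3.
Stationarity requires all roots to lie outside the unit circle, i.e. |z| > 1 for every root.
Degree 3: look for a simple real root z0 first, then factor out (1 - z/z0) and solve the remaining quadratic.
Testing z0 = 2: P(2) = 1 + (0.82)(2) + (0.56)(2)^2 + (-0.61)(2)^3
  = 1 + (1.64) + (2.24) + (-4.88) = 0.  So z_0 = 2 is a root, |z_0| = 2.
Divide out the factor (1 - 0.5 z) = (1 - z/z0) (since 1/z0 = 0.5):
  P(z) = (1 - 0.5 z)(1 + (1.32) z + (1.22) z^2)
  [check: z-coef 1.32 - (0.5) = 0.82; z^2-coef 1.22 - (0.5)(1.32) = 0.56; z^3-coef -(0.5)(1.22) = -0.61.]
Remaining roots from the quadratic factor 1 + (1.32) z + (1.22) z^2:
  Set 1 + (1.32) z + (1.22) z^2 = 0, i.e. a z^2 + b z + c = 0 with a = 1.22, b = 1.32, c = 1.
  Discriminant D = b^2 - 4ac = (1.32)^2 - 4*(1.22)*1 = 1.7424 - (4.88) = -3.1376.
  D < 0, so the roots are the complex-conjugate pair z = (-b +/- i sqrt(-D)) / (2a) = -0.541 +/- 0.726i.
  For a conjugate pair |z|^2 = z * conj(z) = (product of roots) = c/a = 1/(1.22) = 0.819672, so |z| = sqrt(0.819672) = 0.9054 for both roots.
Moduli of all roots: 2.0000, 0.9054, 0.9054.
All moduli strictly greater than 1? No.
Verdict: Not stationary.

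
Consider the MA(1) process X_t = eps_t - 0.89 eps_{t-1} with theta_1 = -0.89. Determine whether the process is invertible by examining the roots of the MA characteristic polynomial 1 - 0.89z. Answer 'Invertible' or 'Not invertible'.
\text{Invertible}

The MA(q) characteristic polynomial is P(z) = 1 - 0.89z.
Invertibility requires all roots to lie outside the unit circle, i.e. |z| > 1 for every root.
This is linear in z: 1 + (-0.89) z = 0  =>  z = -1/(-0.89) = 1.123596,  |z| = 1.123596.
Moduli of all roots: 1.1236.
All moduli strictly greater than 1? Yes.
Verdict: Invertible.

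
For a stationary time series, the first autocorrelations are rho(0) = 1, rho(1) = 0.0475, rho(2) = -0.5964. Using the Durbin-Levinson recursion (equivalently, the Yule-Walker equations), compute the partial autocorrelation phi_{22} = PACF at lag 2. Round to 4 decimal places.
\phi_{22} = -0.6000

The PACF at lag k is phi_{kk}, the last component of the solution
to the Yule-Walker system G_k phi = r_k where
  (G_k)_{ij} = rho(|i - j|), (r_k)_i = rho(i), i,j = 1..k.
Equivalently, Durbin-Levinson gives phi_{kk} iteratively:
  phi_{11} = rho(1)
  phi_{kk} = [rho(k) - sum_{j=1..k-1} phi_{k-1,j} rho(k-j)]
            / [1 - sum_{j=1..k-1} phi_{k-1,j} rho(j)],
  phi_{k,j} = phi_{k-1,j} - phi_{kk} phi_{k-1,k-j},  j = 1..k-1.
Step k = 1:
  phi_11 = rho(1) = 0.0475.
Step k = 2:
  phi_22 = [rho(2) - phi_11 rho(1)] / [1 - phi_11 rho(1)] = [-0.5964 - (0.0475)(0.0475)] / [1 - (0.0475)(0.0475)]
         = -0.59865625 / 0.99774375 = -0.6.
Therefore phi_{22} = -0.6000.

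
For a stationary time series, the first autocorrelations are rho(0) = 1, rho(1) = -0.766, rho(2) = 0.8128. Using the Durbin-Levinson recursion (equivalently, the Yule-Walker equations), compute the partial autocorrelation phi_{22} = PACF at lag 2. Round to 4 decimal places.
\phi_{22} = 0.5470

The PACF at lag k is phi_{kk}, the last component of the solution
to the Yule-Walker system G_k phi = r_k where
  (G_k)_{ij} = rho(|i - j|), (r_k)_i = rho(i), i,j = 1..k.
Equivalently, Durbin-Levinson gives phi_{kk} iteratively:
  phi_{11} = rho(1)
  phi_{kk} = [rho(k) - sum_{j=1..k-1} phi_{k-1,j} rho(k-j)]
            / [1 - sum_{j=1..k-1} phi_{k-1,j} rho(j)],
  phi_{k,j} = phi_{k-1,j} - phi_{kk} phi_{k-1,k-j},  j = 1..k-1.
Step k = 1:
  phi_11 = rho(1) = -0.766.
Step k = 2:
  phi_22 = [rho(2) - phi_11 rho(1)] / [1 - phi_11 rho(1)] = [0.8128 - (-0.766)(-0.766)] / [1 - (-0.766)(-0.766)]
         = 0.226044 / 0.413244 = 0.547.
Therefore phi_{22} = 0.5470.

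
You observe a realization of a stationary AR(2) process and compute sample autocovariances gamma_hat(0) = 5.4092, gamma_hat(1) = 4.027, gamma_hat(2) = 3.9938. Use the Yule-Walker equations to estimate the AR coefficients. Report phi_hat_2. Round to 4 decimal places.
\hat\phi_{2} = 0.4130

The Yule-Walker equations for an AR(p) process read, in matrix form,
  Gamma_p phi = r_p,   with   (Gamma_p)_{ij} = gamma(|i - j|),
                       (r_p)_i = gamma(i),   i,j = 1..p.
Substitute the sample gammas (Toeplitz matrix and right-hand side of size 2):
  Gamma_p = [[5.4092, 4.027], [4.027, 5.4092]]
  r_p     = [4.027, 3.9938]
Written out:
  5.4092 phi_1 + 4.027 phi_2 = 4.027
  4.027 phi_1 + 5.4092 phi_2 = 3.9938
Solve by Cramer's rule:
  det = gamma(0)^2 - gamma(1)^2 = (5.4092)^2 - (4.027)^2 = 29.25944464 - 16.216729 = 13.04271564
  phi_hat_1 = [gamma(1) gamma(0) - gamma(1) gamma(2)] / det = [(4.027)(5.4092) - (4.027)(3.9938)] / 13.04271564 = 5.6998158 / 13.04271564 = 0.437
  phi_hat_2 = [gamma(0) gamma(2) - gamma(1)^2] / det = [(5.4092)(3.9938) - (4.027)^2] / 13.04271564 = 5.38653396 / 13.04271564 = 0.413
So phi_hat = [0.4370, 0.4130].
Therefore phi_hat_2 = 0.4130.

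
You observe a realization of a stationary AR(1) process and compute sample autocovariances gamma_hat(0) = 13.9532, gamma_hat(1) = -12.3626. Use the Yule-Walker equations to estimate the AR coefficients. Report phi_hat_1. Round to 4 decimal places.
\hat\phi_{1} = -0.8860

The Yule-Walker equations for an AR(p) process read, in matrix form,
  Gamma_p phi = r_p,   with   (Gamma_p)_{ij} = gamma(|i - j|),
                       (r_p)_i = gamma(i),   i,j = 1..p.
Substitute the sample gammas (Toeplitz matrix and right-hand side of size 1):
  Gamma_p = [[13.9532]]
  r_p     = [-12.3626]
With p = 1 this is the single equation gamma(0) phi_1 = gamma(1):
  phi_hat_1 = gamma(1) / gamma(0) = -12.3626 / 13.9532 = -0.8860.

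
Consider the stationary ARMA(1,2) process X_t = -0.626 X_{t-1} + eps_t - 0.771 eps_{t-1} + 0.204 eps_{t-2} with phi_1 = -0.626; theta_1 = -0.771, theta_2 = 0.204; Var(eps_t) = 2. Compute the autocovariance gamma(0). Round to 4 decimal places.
\gamma(0) = 9.7288

Multiply the model equation by X_{t-k} and take expectations. With theta_0 = psi_0 = 1 and psi_j the MA(infinity) weights, this gives
  gamma(k) - sum_i phi_i gamma(k-i) = c_k,
  c_k = sigma^2 * sum_{j=k..q} theta_j psi_{j-k}   (c_k = 0 for k > q),
using gamma(-m) = gamma(m).
psi-weights needed (psi_j = theta_j + sum_i phi_i psi_{j-i}):
  psi_1 = theta_1 + phi_1 = -0.771 + (-0.626) = -1.397
  psi_2 = theta_2 + phi_1 psi_1 = 0.204 + (-0.626)(-1.397) = 1.078522
Right-hand sides:
  c_0 = sigma^2 (1 + theta_1 psi_1 + theta_2 psi_2) = 2 * (1 + (-0.771)(-1.397) + (0.204)(1.078522)) = 2 * 2.297105 = 4.594211
  c_1 = sigma^2 (theta_1 + theta_2 psi_1) = 2 * (-0.771 + (0.204)(-1.397)) = -2.111976
  c_2 = sigma^2 theta_2 = 2 * (0.204) = 0.408
Equations for k = 0 and k = 1 (AR order 1):
  gamma(0) = phi_1 gamma(1) + c_0
  gamma(1) = phi_1 gamma(0) + c_1
Substituting the second into the first: gamma(0) (1 - phi_1^2) = c_0 + phi_1 c_1, so
  gamma(0) = (c_0 + phi_1 c_1) / (1 - phi_1^2) = (4.594211 + (-0.626)(-2.111976)) / (1 - (-0.626)^2) = 5.916308 / 0.608124 = 9.728785.
Therefore gamma(0) = 9.7288 (to 4 decimal places).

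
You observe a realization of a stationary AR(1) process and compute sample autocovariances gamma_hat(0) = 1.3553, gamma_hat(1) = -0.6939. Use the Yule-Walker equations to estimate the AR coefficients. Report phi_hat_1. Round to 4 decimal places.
\hat\phi_{1} = -0.5120

The Yule-Walker equations for an AR(p) process read, in matrix form,
  Gamma_p phi = r_p,   with   (Gamma_p)_{ij} = gamma(|i - j|),
                       (r_p)_i = gamma(i),   i,j = 1..p.
Substitute the sample gammas (Toeplitz matrix and right-hand side of size 1):
  Gamma_p = [[1.3553]]
  r_p     = [-0.6939]
With p = 1 this is the single equation gamma(0) phi_1 = gamma(1):
  phi_hat_1 = gamma(1) / gamma(0) = -0.6939 / 1.3553 = -0.5120.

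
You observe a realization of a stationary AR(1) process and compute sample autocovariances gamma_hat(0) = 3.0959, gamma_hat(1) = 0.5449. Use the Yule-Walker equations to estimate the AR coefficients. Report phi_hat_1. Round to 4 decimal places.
\hat\phi_{1} = 0.1760

The Yule-Walker equations for an AR(p) process read, in matrix form,
  Gamma_p phi = r_p,   with   (Gamma_p)_{ij} = gamma(|i - j|),
                       (r_p)_i = gamma(i),   i,j = 1..p.
Substitute the sample gammas (Toeplitz matrix and right-hand side of size 1):
  Gamma_p = [[3.0959]]
  r_p     = [0.5449]
With p = 1 this is the single equation gamma(0) phi_1 = gamma(1):
  phi_hat_1 = gamma(1) / gamma(0) = 0.5449 / 3.0959 = 0.1760.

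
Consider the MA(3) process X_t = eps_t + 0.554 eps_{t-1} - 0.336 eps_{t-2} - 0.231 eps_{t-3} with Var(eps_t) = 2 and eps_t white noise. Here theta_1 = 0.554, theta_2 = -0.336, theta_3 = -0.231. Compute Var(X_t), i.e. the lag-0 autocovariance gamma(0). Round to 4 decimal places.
\gamma(0) = 2.9463

For an MA(q) process X_t = eps_t + sum_i theta_i eps_{t-i} with
Var(eps_t) = sigma^2, the variance is
  gamma(0) = sigma^2 * (1 + sum_i theta_i^2).
  sum_i theta_i^2 = (0.554)^2 + (-0.336)^2 + (-0.231)^2 = 0.306916 + 0.112896 + 0.053361 = 0.473173.
  gamma(0) = 2 * (1 + 0.473173) = 2 * 1.473173 = 2.946346, which rounds to 2.9463.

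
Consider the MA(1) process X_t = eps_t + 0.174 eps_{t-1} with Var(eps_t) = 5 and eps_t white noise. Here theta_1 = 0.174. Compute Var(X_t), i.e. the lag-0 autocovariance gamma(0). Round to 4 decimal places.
\gamma(0) = 5.1514

For an MA(q) process X_t = eps_t + sum_i theta_i eps_{t-i} with
Var(eps_t) = sigma^2, the variance is
  gamma(0) = sigma^2 * (1 + sum_i theta_i^2).
  sum_i theta_i^2 = (0.174)^2 = 0.030276.
  gamma(0) = 5 * (1 + 0.030276) = 5 * 1.030276 = 5.15138, which rounds to 5.1514.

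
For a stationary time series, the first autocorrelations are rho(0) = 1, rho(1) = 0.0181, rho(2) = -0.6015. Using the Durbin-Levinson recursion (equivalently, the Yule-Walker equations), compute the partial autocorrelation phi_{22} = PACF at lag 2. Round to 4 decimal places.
\phi_{22} = -0.6020

The PACF at lag k is phi_{kk}, the last component of the solution
to the Yule-Walker system G_k phi = r_k where
  (G_k)_{ij} = rho(|i - j|), (r_k)_i = rho(i), i,j = 1..k.
Equivalently, Durbin-Levinson gives phi_{kk} iteratively:
  phi_{11} = rho(1)
  phi_{kk} = [rho(k) - sum_{j=1..k-1} phi_{k-1,j} rho(k-j)]
            / [1 - sum_{j=1..k-1} phi_{k-1,j} rho(j)],
  phi_{k,j} = phi_{k-1,j} - phi_{kk} phi_{k-1,k-j},  j = 1..k-1.
Step k = 1:
  phi_11 = rho(1) = 0.0181.
Step k = 2:
  phi_22 = [rho(2) - phi_11 rho(1)] / [1 - phi_11 rho(1)] = [-0.6015 - (0.0181)(0.0181)] / [1 - (0.0181)(0.0181)]
         = -0.60182761 / 0.99967239 = -0.602.
Therefore phi_{22} = -0.6020.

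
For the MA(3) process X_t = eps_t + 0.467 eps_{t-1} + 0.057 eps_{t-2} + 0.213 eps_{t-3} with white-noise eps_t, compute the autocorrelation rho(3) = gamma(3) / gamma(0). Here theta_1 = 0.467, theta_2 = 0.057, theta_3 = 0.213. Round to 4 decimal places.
\rho(3) = 0.1682

For an MA(q) process with theta_0 = 1, the autocovariance is
  gamma(k) = sigma^2 * sum_{i=0..q-k} theta_i * theta_{i+k},
and rho(k) = gamma(k) / gamma(0). Sigma^2 cancels.
  numerator   = (1)*(0.213) = 0.213.
  denominator = (1)^2 + (0.467)^2 + (0.057)^2 + (0.213)^2 = 1.266707.
  rho(3) = 0.213 / 1.266707 = 0.1682.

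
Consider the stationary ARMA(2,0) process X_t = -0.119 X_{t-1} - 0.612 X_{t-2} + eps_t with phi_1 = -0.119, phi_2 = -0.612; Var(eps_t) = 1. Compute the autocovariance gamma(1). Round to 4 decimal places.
\gamma(1) = -0.1187

Multiply the model equation by X_{t-k} and take expectations. With theta_0 = psi_0 = 1 and psi_j the MA(infinity) weights, this gives
  gamma(k) - sum_i phi_i gamma(k-i) = c_k,
  c_k = sigma^2 * sum_{j=k..q} theta_j psi_{j-k}   (c_k = 0 for k > q),
using gamma(-m) = gamma(m).
Pure AR (q = 0): c_0 = sigma^2 = 1, c_k = 0 for k >= 1.
Equations for k = 0, 1, 2 (AR order 2, c_2 = 0):
  (E0) gamma(0) = phi_1 gamma(1) + phi_2 gamma(2) + c_0
  (E1) gamma(1) = phi_1 gamma(0) + phi_2 gamma(1) + c_1
  (E2) gamma(2) = phi_1 gamma(1) + phi_2 gamma(0)
From (E1): gamma(1) = A gamma(0) + B with
  A = phi_1 / (1 - phi_2) = -0.119 / 1.612 = -0.073821,   B = c_1 / (1 - phi_2) = 0 / 1.612 = 0.
Insert (E2) into (E0): gamma(0) (1 - phi_2^2) = phi_1 (1 + phi_2) gamma(1) + c_0.
  phi_1 (1 + phi_2) = (-0.119)(0.388) = -0.046172,   1 - phi_2^2 = 0.625456.
Replace gamma(1) by A gamma(0) + B and collect gamma(0):
  gamma(0) [0.625456 - (-0.046172)(-0.073821)] = c_0 = 1
  gamma(0) * 0.622048 = 1
  gamma(0) = 1 / 0.622048 = 1.607594.
  gamma(1) = A gamma(0) = (-0.073821)(1.607594) = -0.118675.
Therefore gamma(1) = -0.1187 (to 4 decimal places).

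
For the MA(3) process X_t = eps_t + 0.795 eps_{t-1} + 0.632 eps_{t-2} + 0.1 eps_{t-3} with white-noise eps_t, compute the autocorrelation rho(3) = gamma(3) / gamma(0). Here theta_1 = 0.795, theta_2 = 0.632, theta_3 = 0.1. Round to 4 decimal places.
\rho(3) = 0.0490

For an MA(q) process with theta_0 = 1, the autocovariance is
  gamma(k) = sigma^2 * sum_{i=0..q-k} theta_i * theta_{i+k},
and rho(k) = gamma(k) / gamma(0). Sigma^2 cancels.
  numerator   = (1)*(0.1) = 0.1.
  denominator = (1)^2 + (0.795)^2 + (0.632)^2 + (0.1)^2 = 2.041449.
  rho(3) = 0.1 / 2.041449 = 0.0490.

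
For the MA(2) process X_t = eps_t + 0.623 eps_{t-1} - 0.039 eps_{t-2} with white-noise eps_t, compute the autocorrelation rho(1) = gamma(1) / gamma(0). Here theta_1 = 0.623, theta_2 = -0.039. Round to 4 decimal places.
\rho(1) = 0.4308

For an MA(q) process with theta_0 = 1, the autocovariance is
  gamma(k) = sigma^2 * sum_{i=0..q-k} theta_i * theta_{i+k},
and rho(k) = gamma(k) / gamma(0). Sigma^2 cancels.
  numerator   = (1)*(0.623) + (0.623)*(-0.039) = 0.598703.
  denominator = (1)^2 + (0.623)^2 + (-0.039)^2 = 1.38965.
  rho(1) = 0.598703 / 1.38965 = 0.4308.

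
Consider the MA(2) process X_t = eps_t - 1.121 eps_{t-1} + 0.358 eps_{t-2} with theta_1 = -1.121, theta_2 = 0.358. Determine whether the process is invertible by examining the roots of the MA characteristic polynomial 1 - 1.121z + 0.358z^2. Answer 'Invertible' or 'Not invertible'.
\text{Invertible}

The MA(q) characteristic polynomial is P(z) = 1 - 1.121z + 0.358z^2.
Invertibility requires all roots to lie outside the unit circle, i.e. |z| > 1 for every root.
Set 1 + (-1.121) z + (0.358) z^2 = 0, i.e. a z^2 + b z + c = 0 with a = 0.358, b = -1.121, c = 1.
Discriminant D = b^2 - 4ac = (-1.121)^2 - 4*(0.358)*1 = 1.256641 - (1.432) = -0.175359.
D < 0, so the roots are the complex-conjugate pair z = (-b +/- i sqrt(-D)) / (2a) = 1.5656 +/- 0.5849i.
For a conjugate pair |z|^2 = z * conj(z) = (product of roots) = c/a = 1/(0.358) = 2.793296, so |z| = sqrt(2.793296) = 1.6713 for both roots.
Moduli of all roots: 1.6713, 1.6713.
All moduli strictly greater than 1? Yes.
Verdict: Invertible.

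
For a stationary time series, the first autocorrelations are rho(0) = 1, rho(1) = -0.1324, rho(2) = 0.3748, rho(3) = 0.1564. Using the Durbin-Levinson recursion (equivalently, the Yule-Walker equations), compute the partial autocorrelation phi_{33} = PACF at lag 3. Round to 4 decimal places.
\phi_{33} = 0.2770

The PACF at lag k is phi_{kk}, the last component of the solution
to the Yule-Walker system G_k phi = r_k where
  (G_k)_{ij} = rho(|i - j|), (r_k)_i = rho(i), i,j = 1..k.
Equivalently, Durbin-Levinson gives phi_{kk} iteratively:
  phi_{11} = rho(1)
  phi_{kk} = [rho(k) - sum_{j=1..k-1} phi_{k-1,j} rho(k-j)]
            / [1 - sum_{j=1..k-1} phi_{k-1,j} rho(j)],
  phi_{k,j} = phi_{k-1,j} - phi_{kk} phi_{k-1,k-j},  j = 1..k-1.
Step k = 1:
  phi_11 = rho(1) = -0.1324.
Step k = 2:
  phi_22 = [rho(2) - phi_11 rho(1)] / [1 - phi_11 rho(1)] = [0.3748 - (-0.1324)(-0.1324)] / [1 - (-0.1324)(-0.1324)]
         = 0.35727024 / 0.98247024 = 0.363645.
  Update: phi_21 = phi_11 - phi_22 phi_11 = -0.1324 - (0.363645)(-0.1324) = -0.084253.
Step k = 3:
  phi_33 = [rho(3) - phi_21 rho(2) - phi_22 rho(1)] / [1 - phi_21 rho(1) - phi_22 rho(2)]
    numerator   = 0.1564 - (-0.084253)(0.3748) - (0.363645)(-0.1324) = 0.23612476
    denominator = 1 - (-0.084253)(-0.1324) - (0.363645)(0.3748) = 0.85255076
  phi_33 = 0.23612476 / 0.85255076 = 0.277.
Therefore phi_{33} = 0.2770.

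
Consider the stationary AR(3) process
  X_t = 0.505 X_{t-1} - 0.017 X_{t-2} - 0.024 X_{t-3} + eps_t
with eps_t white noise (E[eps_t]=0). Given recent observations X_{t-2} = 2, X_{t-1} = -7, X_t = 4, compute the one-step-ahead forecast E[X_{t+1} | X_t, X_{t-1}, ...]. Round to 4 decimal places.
E[X_{t+1} \mid \mathcal F_t] = 2.0910

For an AR(p) model X_t = c + sum_i phi_i X_{t-i} + eps_t, the
one-step-ahead conditional mean is
  E[X_{t+1} | X_t, ...] = c + sum_i phi_i X_{t+1-i}.
Substitute known values:
  E[X_{t+1} | ...] = (0.505) * (4) + (-0.017) * (-7) + (-0.024) * (2)
                   = 2.0910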